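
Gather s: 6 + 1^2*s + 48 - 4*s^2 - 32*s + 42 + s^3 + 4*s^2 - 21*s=s^3 - 52*s + 96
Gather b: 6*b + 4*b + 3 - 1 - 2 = 10*b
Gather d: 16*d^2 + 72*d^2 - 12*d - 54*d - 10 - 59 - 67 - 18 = 88*d^2 - 66*d - 154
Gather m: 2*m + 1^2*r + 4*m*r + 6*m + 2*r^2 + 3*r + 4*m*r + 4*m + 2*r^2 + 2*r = m*(8*r + 12) + 4*r^2 + 6*r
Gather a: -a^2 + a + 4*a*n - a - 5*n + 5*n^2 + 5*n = -a^2 + 4*a*n + 5*n^2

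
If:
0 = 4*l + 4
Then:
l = -1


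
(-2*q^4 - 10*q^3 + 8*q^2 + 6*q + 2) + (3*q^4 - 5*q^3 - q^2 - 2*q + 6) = q^4 - 15*q^3 + 7*q^2 + 4*q + 8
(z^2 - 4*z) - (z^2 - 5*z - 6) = z + 6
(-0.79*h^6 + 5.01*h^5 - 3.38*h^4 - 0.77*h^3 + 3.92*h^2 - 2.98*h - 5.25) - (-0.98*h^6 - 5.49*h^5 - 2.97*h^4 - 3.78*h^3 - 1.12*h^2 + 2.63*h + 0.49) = 0.19*h^6 + 10.5*h^5 - 0.41*h^4 + 3.01*h^3 + 5.04*h^2 - 5.61*h - 5.74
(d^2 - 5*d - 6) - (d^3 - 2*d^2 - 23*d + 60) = -d^3 + 3*d^2 + 18*d - 66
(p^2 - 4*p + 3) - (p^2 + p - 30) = 33 - 5*p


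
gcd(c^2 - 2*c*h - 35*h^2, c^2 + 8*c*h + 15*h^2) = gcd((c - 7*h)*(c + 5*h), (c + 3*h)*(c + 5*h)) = c + 5*h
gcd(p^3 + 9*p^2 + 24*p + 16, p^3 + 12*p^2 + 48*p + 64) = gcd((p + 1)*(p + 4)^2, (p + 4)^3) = p^2 + 8*p + 16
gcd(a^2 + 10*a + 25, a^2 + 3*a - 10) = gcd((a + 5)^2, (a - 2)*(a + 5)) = a + 5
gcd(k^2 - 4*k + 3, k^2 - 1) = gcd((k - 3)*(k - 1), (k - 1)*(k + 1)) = k - 1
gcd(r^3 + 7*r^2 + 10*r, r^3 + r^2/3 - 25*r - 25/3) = r + 5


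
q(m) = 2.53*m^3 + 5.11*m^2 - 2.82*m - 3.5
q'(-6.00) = 209.10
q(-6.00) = -349.10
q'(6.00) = 331.74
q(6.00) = 710.02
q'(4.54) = 200.02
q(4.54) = 325.77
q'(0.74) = 8.90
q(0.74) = -1.76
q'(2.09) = 51.69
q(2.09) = 36.02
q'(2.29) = 60.39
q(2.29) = 47.22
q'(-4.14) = 84.96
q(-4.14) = -83.77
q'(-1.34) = -2.89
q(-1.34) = 3.37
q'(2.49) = 69.69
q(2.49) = 60.22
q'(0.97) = 14.23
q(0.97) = 0.88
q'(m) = 7.59*m^2 + 10.22*m - 2.82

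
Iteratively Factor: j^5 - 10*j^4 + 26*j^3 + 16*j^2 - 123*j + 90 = (j - 3)*(j^4 - 7*j^3 + 5*j^2 + 31*j - 30) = (j - 3)*(j - 1)*(j^3 - 6*j^2 - j + 30) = (j - 3)*(j - 1)*(j + 2)*(j^2 - 8*j + 15) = (j - 3)^2*(j - 1)*(j + 2)*(j - 5)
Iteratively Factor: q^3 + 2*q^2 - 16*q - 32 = (q - 4)*(q^2 + 6*q + 8) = (q - 4)*(q + 2)*(q + 4)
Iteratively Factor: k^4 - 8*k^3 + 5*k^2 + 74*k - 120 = (k - 4)*(k^3 - 4*k^2 - 11*k + 30) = (k - 5)*(k - 4)*(k^2 + k - 6) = (k - 5)*(k - 4)*(k + 3)*(k - 2)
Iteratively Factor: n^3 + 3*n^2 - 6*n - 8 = (n - 2)*(n^2 + 5*n + 4) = (n - 2)*(n + 1)*(n + 4)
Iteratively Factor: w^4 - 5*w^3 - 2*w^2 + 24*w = (w)*(w^3 - 5*w^2 - 2*w + 24) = w*(w - 3)*(w^2 - 2*w - 8) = w*(w - 3)*(w + 2)*(w - 4)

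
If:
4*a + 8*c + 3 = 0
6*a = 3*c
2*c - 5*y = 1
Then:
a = -3/20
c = -3/10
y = -8/25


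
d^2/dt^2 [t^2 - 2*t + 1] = 2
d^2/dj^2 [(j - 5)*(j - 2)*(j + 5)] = 6*j - 4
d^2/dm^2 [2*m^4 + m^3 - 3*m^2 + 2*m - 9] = 24*m^2 + 6*m - 6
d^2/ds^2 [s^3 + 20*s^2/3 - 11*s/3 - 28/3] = 6*s + 40/3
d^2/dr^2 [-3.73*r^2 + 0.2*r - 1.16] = -7.46000000000000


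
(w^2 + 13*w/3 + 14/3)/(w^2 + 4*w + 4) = (w + 7/3)/(w + 2)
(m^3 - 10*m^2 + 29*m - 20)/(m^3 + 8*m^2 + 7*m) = (m^3 - 10*m^2 + 29*m - 20)/(m*(m^2 + 8*m + 7))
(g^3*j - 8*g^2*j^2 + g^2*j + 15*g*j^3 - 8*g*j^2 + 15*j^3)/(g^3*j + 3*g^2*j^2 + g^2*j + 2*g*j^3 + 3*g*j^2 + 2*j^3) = (g^2 - 8*g*j + 15*j^2)/(g^2 + 3*g*j + 2*j^2)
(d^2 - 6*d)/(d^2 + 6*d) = (d - 6)/(d + 6)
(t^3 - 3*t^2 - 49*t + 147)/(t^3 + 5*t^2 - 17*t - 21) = (t - 7)/(t + 1)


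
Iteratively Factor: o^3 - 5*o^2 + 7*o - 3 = (o - 1)*(o^2 - 4*o + 3) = (o - 3)*(o - 1)*(o - 1)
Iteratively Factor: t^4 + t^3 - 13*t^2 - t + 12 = (t + 4)*(t^3 - 3*t^2 - t + 3) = (t - 3)*(t + 4)*(t^2 - 1) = (t - 3)*(t - 1)*(t + 4)*(t + 1)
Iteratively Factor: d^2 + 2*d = (d)*(d + 2)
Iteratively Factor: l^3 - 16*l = (l + 4)*(l^2 - 4*l) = (l - 4)*(l + 4)*(l)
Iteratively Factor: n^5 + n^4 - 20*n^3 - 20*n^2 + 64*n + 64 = (n + 4)*(n^4 - 3*n^3 - 8*n^2 + 12*n + 16) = (n - 4)*(n + 4)*(n^3 + n^2 - 4*n - 4) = (n - 4)*(n + 2)*(n + 4)*(n^2 - n - 2) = (n - 4)*(n + 1)*(n + 2)*(n + 4)*(n - 2)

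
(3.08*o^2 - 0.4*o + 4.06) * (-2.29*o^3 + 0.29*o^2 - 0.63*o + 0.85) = -7.0532*o^5 + 1.8092*o^4 - 11.3538*o^3 + 4.0474*o^2 - 2.8978*o + 3.451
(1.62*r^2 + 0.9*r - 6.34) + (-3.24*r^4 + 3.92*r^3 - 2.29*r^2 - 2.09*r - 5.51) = -3.24*r^4 + 3.92*r^3 - 0.67*r^2 - 1.19*r - 11.85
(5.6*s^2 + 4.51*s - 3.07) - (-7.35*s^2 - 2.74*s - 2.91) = 12.95*s^2 + 7.25*s - 0.16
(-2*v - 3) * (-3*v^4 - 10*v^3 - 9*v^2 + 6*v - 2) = 6*v^5 + 29*v^4 + 48*v^3 + 15*v^2 - 14*v + 6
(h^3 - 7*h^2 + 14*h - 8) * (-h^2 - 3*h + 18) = -h^5 + 4*h^4 + 25*h^3 - 160*h^2 + 276*h - 144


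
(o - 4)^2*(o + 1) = o^3 - 7*o^2 + 8*o + 16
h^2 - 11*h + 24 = (h - 8)*(h - 3)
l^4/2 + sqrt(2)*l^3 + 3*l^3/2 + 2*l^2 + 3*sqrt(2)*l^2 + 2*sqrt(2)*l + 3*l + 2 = (l/2 + 1)*(l + 1)*(l + sqrt(2))^2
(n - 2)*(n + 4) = n^2 + 2*n - 8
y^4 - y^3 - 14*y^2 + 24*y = y*(y - 3)*(y - 2)*(y + 4)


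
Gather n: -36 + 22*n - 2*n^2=-2*n^2 + 22*n - 36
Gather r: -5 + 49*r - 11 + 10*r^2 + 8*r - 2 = 10*r^2 + 57*r - 18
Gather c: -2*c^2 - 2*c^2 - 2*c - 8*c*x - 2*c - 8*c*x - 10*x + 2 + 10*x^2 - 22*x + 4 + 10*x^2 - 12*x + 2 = -4*c^2 + c*(-16*x - 4) + 20*x^2 - 44*x + 8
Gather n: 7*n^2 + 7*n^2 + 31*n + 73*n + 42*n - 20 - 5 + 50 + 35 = 14*n^2 + 146*n + 60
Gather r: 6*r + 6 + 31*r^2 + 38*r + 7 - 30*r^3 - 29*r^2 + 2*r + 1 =-30*r^3 + 2*r^2 + 46*r + 14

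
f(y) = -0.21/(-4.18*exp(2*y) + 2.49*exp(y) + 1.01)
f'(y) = -0.21*(8.36*exp(2*y) - 2.49*exp(y))/(-4.18*exp(2*y) + 2.49*exp(y) + 1.01)^2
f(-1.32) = -0.15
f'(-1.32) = 0.01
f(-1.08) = -0.15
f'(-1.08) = -0.01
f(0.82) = 0.01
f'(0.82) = -0.04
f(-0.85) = -0.16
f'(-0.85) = -0.06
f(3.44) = 0.00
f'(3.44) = -0.00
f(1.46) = 0.00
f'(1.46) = -0.01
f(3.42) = 0.00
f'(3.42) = -0.00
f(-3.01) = -0.19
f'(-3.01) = 0.02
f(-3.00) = -0.19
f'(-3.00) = 0.02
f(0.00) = 0.31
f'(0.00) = -2.67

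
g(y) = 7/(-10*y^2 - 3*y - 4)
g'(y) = 7*(20*y + 3)/(-10*y^2 - 3*y - 4)^2 = 7*(20*y + 3)/(10*y^2 + 3*y + 4)^2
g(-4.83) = -0.03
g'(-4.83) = -0.01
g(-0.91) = -0.73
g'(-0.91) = -1.17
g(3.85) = -0.04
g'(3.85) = 0.02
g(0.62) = -0.72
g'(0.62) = 1.14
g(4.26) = -0.04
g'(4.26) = 0.02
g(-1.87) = -0.21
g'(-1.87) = -0.22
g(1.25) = -0.30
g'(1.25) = 0.36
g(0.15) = -1.50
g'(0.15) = 1.92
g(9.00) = -0.00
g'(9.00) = 0.00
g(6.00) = -0.02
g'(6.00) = 0.01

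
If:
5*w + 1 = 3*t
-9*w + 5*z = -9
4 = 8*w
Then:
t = 7/6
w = 1/2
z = -9/10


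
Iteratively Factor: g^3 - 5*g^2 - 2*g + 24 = (g - 3)*(g^2 - 2*g - 8) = (g - 4)*(g - 3)*(g + 2)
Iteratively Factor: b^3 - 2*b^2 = (b - 2)*(b^2) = b*(b - 2)*(b)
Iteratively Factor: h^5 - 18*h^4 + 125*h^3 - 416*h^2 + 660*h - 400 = (h - 4)*(h^4 - 14*h^3 + 69*h^2 - 140*h + 100) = (h - 5)*(h - 4)*(h^3 - 9*h^2 + 24*h - 20) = (h - 5)*(h - 4)*(h - 2)*(h^2 - 7*h + 10) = (h - 5)*(h - 4)*(h - 2)^2*(h - 5)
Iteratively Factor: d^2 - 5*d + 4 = (d - 4)*(d - 1)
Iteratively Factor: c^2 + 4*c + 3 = (c + 3)*(c + 1)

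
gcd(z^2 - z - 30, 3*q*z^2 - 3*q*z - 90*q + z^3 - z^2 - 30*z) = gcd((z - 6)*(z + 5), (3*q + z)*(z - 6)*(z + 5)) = z^2 - z - 30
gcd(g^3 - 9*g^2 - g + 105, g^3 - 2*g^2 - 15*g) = g^2 - 2*g - 15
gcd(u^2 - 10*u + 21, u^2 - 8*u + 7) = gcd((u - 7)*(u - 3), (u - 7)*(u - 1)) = u - 7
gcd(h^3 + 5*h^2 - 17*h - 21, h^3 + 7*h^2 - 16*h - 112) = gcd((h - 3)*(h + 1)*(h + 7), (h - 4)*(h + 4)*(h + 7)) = h + 7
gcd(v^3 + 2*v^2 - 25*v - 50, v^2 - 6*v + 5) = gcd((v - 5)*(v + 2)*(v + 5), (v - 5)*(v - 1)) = v - 5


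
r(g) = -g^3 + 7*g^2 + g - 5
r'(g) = -3*g^2 + 14*g + 1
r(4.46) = 49.98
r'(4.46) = 3.77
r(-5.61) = 386.25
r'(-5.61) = -171.96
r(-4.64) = 240.96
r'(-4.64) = -128.55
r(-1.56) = 14.27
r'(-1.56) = -28.14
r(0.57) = -2.34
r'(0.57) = 8.01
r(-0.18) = -4.95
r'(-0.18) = -1.62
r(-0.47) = -3.82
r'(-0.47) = -6.24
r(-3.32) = 105.43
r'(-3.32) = -78.55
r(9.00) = -158.00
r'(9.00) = -116.00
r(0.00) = -5.00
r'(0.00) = 1.00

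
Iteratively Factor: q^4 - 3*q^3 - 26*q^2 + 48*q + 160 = (q - 5)*(q^3 + 2*q^2 - 16*q - 32) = (q - 5)*(q + 4)*(q^2 - 2*q - 8) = (q - 5)*(q - 4)*(q + 4)*(q + 2)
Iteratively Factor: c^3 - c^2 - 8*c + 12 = (c - 2)*(c^2 + c - 6) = (c - 2)*(c + 3)*(c - 2)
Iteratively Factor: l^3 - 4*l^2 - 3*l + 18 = (l - 3)*(l^2 - l - 6) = (l - 3)^2*(l + 2)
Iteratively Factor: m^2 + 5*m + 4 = (m + 1)*(m + 4)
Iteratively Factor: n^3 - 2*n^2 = (n)*(n^2 - 2*n) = n^2*(n - 2)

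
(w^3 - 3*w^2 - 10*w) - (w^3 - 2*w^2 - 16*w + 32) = -w^2 + 6*w - 32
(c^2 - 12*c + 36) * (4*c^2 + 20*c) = 4*c^4 - 28*c^3 - 96*c^2 + 720*c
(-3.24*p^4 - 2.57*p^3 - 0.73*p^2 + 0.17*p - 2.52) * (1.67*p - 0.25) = -5.4108*p^5 - 3.4819*p^4 - 0.5766*p^3 + 0.4664*p^2 - 4.2509*p + 0.63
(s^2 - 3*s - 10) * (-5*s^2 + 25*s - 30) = -5*s^4 + 40*s^3 - 55*s^2 - 160*s + 300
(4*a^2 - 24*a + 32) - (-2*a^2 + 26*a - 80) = 6*a^2 - 50*a + 112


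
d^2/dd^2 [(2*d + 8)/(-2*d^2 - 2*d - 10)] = 2*(-(d + 4)*(2*d + 1)^2 + (3*d + 5)*(d^2 + d + 5))/(d^2 + d + 5)^3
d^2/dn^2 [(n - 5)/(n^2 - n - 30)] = 2*(3*(2 - n)*(-n^2 + n + 30) - (n - 5)*(2*n - 1)^2)/(-n^2 + n + 30)^3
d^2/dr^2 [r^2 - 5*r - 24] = 2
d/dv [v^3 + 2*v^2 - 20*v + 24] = 3*v^2 + 4*v - 20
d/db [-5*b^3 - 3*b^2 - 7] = 3*b*(-5*b - 2)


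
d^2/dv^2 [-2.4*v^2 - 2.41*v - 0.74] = -4.80000000000000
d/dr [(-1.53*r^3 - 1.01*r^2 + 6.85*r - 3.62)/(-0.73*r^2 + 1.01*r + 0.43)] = (1.1169*r^4 - 3.0906*r^3 + 2.0067*r^2 - 6.1538*r + 6.6017)/(0.5329*r^4 - 1.4746*r^3 + 0.3923*r^2 + 0.8686*r + 0.1849)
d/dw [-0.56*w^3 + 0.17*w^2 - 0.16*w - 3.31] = -1.68*w^2 + 0.34*w - 0.16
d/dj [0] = 0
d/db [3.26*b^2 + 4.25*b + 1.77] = 6.52*b + 4.25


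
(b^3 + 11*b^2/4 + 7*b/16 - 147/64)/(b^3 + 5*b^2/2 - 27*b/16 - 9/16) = (16*b^2 + 56*b + 49)/(4*(4*b^2 + 13*b + 3))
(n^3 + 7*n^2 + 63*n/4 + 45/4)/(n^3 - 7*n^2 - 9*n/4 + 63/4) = (2*n^2 + 11*n + 15)/(2*n^2 - 17*n + 21)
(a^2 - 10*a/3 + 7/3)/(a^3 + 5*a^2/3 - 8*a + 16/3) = (3*a - 7)/(3*a^2 + 8*a - 16)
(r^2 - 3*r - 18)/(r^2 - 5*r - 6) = (r + 3)/(r + 1)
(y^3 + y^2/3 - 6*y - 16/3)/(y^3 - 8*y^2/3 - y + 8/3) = (y + 2)/(y - 1)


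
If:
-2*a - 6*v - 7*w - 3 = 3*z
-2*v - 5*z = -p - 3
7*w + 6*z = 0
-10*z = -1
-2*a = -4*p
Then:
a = -102/35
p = -51/35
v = 73/140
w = -3/35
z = 1/10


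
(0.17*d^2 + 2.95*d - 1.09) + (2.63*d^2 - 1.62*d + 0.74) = 2.8*d^2 + 1.33*d - 0.35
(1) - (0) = 1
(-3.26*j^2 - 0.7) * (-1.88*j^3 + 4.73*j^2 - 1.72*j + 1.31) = 6.1288*j^5 - 15.4198*j^4 + 6.9232*j^3 - 7.5816*j^2 + 1.204*j - 0.917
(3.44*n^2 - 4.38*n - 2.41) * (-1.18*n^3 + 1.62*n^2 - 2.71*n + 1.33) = -4.0592*n^5 + 10.7412*n^4 - 13.5742*n^3 + 12.5408*n^2 + 0.7057*n - 3.2053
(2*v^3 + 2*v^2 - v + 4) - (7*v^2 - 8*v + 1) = 2*v^3 - 5*v^2 + 7*v + 3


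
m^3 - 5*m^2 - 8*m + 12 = (m - 6)*(m - 1)*(m + 2)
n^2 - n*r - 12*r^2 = (n - 4*r)*(n + 3*r)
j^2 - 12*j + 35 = (j - 7)*(j - 5)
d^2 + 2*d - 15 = (d - 3)*(d + 5)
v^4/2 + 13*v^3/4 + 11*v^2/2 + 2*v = v*(v/2 + 1)*(v + 1/2)*(v + 4)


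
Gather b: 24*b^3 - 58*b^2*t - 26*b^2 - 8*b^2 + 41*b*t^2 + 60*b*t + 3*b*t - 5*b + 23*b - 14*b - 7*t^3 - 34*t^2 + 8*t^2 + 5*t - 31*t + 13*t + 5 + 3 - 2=24*b^3 + b^2*(-58*t - 34) + b*(41*t^2 + 63*t + 4) - 7*t^3 - 26*t^2 - 13*t + 6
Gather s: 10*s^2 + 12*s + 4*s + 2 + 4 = 10*s^2 + 16*s + 6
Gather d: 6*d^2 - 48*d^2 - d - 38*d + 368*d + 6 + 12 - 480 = -42*d^2 + 329*d - 462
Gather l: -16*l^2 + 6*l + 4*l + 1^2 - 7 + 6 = -16*l^2 + 10*l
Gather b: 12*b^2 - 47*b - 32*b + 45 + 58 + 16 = 12*b^2 - 79*b + 119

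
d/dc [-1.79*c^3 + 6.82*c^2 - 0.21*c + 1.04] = -5.37*c^2 + 13.64*c - 0.21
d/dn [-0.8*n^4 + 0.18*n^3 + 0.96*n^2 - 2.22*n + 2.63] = -3.2*n^3 + 0.54*n^2 + 1.92*n - 2.22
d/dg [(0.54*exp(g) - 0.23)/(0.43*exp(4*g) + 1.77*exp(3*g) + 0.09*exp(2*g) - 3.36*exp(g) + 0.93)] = (-0.6966*exp(4*g) - 1.516*exp(3*g) + 1.1727*exp(2*g) + 0.0414000000000001*exp(g) - 0.2706)*exp(g)/(0.1849*exp(8*g) + 1.5222*exp(7*g) + 3.2103*exp(6*g) - 2.571*exp(5*g) - 11.0865*exp(4*g) + 2.6874*exp(3*g) + 11.457*exp(2*g) - 6.2496*exp(g) + 0.8649)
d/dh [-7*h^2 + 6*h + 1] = 6 - 14*h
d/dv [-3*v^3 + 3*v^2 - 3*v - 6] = -9*v^2 + 6*v - 3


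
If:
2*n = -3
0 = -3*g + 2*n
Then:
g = -1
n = -3/2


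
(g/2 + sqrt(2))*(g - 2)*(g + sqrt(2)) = g^3/2 - g^2 + 3*sqrt(2)*g^2/2 - 3*sqrt(2)*g + 2*g - 4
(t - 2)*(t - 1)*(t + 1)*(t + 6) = t^4 + 4*t^3 - 13*t^2 - 4*t + 12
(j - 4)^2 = j^2 - 8*j + 16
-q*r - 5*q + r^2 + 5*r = (-q + r)*(r + 5)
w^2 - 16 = (w - 4)*(w + 4)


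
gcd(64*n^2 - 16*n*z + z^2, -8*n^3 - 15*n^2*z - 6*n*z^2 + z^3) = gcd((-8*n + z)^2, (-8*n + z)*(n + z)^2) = -8*n + z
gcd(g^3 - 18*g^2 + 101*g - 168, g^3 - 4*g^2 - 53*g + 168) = g^2 - 11*g + 24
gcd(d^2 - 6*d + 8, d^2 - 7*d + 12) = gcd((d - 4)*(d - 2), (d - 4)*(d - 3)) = d - 4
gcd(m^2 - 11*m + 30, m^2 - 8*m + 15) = m - 5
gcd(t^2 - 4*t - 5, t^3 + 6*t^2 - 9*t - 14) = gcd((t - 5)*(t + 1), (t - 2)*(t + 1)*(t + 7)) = t + 1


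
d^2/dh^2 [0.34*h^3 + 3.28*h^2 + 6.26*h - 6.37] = 2.04*h + 6.56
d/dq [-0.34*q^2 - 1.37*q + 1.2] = -0.68*q - 1.37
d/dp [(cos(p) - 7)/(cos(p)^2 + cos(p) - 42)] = (cos(p)^2 - 14*cos(p) + 35)*sin(p)/(cos(p)^2 + cos(p) - 42)^2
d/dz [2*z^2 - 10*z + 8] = 4*z - 10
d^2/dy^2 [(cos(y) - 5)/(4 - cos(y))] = (sin(y)^2 - 4*cos(y) + 1)/(cos(y) - 4)^3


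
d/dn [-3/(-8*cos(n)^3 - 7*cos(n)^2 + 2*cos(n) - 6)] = 6*(12*cos(n)^2 + 7*cos(n) - 1)*sin(n)/(8*cos(n)^3 + 7*cos(n)^2 - 2*cos(n) + 6)^2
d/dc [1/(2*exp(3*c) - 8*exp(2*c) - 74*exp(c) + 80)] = (-3*exp(2*c) + 8*exp(c) + 37)*exp(c)/(2*(exp(3*c) - 4*exp(2*c) - 37*exp(c) + 40)^2)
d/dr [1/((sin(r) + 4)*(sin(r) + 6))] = -2*(sin(r) + 5)*cos(r)/((sin(r) + 4)^2*(sin(r) + 6)^2)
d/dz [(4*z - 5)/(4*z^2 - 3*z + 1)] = (-16*z^2 + 40*z - 11)/(16*z^4 - 24*z^3 + 17*z^2 - 6*z + 1)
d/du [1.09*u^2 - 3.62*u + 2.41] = 2.18*u - 3.62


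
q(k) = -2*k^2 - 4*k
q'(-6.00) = 20.00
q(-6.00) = -48.00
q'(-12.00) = 44.00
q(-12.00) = -240.00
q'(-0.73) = -1.08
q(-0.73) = 1.85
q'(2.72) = -14.88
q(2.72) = -25.68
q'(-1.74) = 2.96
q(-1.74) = 0.90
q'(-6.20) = 20.80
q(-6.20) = -52.08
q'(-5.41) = 17.64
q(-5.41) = -36.90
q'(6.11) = -28.44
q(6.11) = -99.10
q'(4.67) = -22.68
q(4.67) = -62.30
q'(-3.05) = 8.20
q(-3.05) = -6.40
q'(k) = -4*k - 4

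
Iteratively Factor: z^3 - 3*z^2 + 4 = (z - 2)*(z^2 - z - 2) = (z - 2)*(z + 1)*(z - 2)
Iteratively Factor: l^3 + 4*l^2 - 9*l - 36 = (l - 3)*(l^2 + 7*l + 12) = (l - 3)*(l + 3)*(l + 4)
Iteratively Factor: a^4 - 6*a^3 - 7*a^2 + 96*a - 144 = (a - 4)*(a^3 - 2*a^2 - 15*a + 36) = (a - 4)*(a + 4)*(a^2 - 6*a + 9) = (a - 4)*(a - 3)*(a + 4)*(a - 3)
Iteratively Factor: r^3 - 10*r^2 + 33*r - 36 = (r - 3)*(r^2 - 7*r + 12) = (r - 3)^2*(r - 4)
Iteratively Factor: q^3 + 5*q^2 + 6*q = (q)*(q^2 + 5*q + 6) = q*(q + 2)*(q + 3)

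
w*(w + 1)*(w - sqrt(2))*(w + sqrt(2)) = w^4 + w^3 - 2*w^2 - 2*w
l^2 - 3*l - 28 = (l - 7)*(l + 4)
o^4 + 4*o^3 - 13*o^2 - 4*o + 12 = (o - 2)*(o - 1)*(o + 1)*(o + 6)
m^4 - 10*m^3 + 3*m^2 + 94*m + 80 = (m - 8)*(m - 5)*(m + 1)*(m + 2)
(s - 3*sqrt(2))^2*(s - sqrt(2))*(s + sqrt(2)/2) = s^4 - 13*sqrt(2)*s^3/2 + 23*s^2 - 3*sqrt(2)*s - 18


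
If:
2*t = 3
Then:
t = 3/2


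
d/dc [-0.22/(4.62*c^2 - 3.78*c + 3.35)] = (2.0328*c - 0.8316)/(4.62*c^2 - 3.78*c + 3.35)^2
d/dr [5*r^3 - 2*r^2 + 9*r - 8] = 15*r^2 - 4*r + 9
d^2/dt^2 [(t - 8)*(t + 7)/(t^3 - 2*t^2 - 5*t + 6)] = 2*(t^6 - 3*t^5 - 315*t^4 + 835*t^3 + 240*t^2 - 708*t - 2066)/(t^9 - 6*t^8 - 3*t^7 + 70*t^6 - 57*t^5 - 258*t^4 + 343*t^3 + 234*t^2 - 540*t + 216)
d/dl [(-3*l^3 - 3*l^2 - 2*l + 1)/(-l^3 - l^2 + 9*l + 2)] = (-58*l^3 - 44*l^2 - 10*l - 13)/(l^6 + 2*l^5 - 17*l^4 - 22*l^3 + 77*l^2 + 36*l + 4)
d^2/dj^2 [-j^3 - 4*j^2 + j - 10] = -6*j - 8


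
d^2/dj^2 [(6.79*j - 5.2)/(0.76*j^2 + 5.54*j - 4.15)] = ((1.52*j + 5.54)*(3.04*j + 11.08)*(6.79*j - 5.2) - (30.9624*j + 67.3292)*(0.76*j^2 + 5.54*j - 4.15))/(0.76*j^2 + 5.54*j - 4.15)^3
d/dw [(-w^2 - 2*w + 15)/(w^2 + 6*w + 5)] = -4/(w^2 + 2*w + 1)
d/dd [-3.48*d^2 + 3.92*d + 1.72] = 3.92 - 6.96*d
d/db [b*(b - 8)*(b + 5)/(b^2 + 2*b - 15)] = (b^2 - 6*b + 24)/(b^2 - 6*b + 9)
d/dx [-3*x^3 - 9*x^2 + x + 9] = -9*x^2 - 18*x + 1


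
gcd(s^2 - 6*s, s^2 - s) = s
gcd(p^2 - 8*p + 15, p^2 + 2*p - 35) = p - 5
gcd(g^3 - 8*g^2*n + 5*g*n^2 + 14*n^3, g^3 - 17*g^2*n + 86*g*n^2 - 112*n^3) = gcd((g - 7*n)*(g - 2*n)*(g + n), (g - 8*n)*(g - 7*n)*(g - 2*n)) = g^2 - 9*g*n + 14*n^2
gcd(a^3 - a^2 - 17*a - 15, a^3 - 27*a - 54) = a + 3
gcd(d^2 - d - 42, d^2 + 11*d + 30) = d + 6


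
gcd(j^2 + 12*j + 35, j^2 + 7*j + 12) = 1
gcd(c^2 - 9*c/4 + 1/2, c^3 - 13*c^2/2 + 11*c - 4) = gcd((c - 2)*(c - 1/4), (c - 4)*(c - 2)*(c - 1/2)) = c - 2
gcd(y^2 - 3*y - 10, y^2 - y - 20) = y - 5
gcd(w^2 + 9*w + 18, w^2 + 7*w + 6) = w + 6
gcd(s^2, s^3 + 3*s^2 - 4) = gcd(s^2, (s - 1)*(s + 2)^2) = 1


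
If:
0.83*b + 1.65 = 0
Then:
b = -1.99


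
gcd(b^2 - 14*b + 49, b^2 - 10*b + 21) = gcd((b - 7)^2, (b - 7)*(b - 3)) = b - 7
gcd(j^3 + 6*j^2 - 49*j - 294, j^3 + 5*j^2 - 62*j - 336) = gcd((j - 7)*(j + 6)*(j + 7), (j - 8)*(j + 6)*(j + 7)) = j^2 + 13*j + 42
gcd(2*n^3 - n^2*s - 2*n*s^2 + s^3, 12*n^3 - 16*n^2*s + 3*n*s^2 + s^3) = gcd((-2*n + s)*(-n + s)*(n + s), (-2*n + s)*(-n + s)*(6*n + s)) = 2*n^2 - 3*n*s + s^2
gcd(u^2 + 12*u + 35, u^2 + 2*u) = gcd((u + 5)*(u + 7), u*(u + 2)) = 1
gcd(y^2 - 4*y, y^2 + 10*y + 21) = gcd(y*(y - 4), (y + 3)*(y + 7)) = 1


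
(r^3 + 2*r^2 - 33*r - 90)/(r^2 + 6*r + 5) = (r^2 - 3*r - 18)/(r + 1)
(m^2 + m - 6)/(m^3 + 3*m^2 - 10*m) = (m + 3)/(m*(m + 5))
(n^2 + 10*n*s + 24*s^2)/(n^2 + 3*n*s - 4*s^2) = (-n - 6*s)/(-n + s)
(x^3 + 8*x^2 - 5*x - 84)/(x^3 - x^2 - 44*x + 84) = (x^2 + x - 12)/(x^2 - 8*x + 12)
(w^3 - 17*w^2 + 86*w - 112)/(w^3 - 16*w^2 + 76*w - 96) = (w - 7)/(w - 6)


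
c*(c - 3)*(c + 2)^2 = c^4 + c^3 - 8*c^2 - 12*c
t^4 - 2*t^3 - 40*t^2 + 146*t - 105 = (t - 5)*(t - 3)*(t - 1)*(t + 7)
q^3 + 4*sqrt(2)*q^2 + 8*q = q*(q + 2*sqrt(2))^2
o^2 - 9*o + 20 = (o - 5)*(o - 4)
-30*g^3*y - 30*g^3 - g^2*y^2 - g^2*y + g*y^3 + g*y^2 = (-6*g + y)*(5*g + y)*(g*y + g)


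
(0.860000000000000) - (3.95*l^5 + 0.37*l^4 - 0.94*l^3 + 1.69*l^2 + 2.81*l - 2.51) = -3.95*l^5 - 0.37*l^4 + 0.94*l^3 - 1.69*l^2 - 2.81*l + 3.37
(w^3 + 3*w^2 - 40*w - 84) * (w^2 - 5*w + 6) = w^5 - 2*w^4 - 49*w^3 + 134*w^2 + 180*w - 504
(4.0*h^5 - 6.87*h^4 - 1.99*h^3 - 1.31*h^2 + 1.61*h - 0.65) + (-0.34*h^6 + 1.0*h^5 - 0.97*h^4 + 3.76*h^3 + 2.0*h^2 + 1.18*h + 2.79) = -0.34*h^6 + 5.0*h^5 - 7.84*h^4 + 1.77*h^3 + 0.69*h^2 + 2.79*h + 2.14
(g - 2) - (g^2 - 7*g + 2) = -g^2 + 8*g - 4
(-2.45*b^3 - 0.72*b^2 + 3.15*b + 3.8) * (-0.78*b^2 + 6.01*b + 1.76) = 1.911*b^5 - 14.1629*b^4 - 11.0962*b^3 + 14.7003*b^2 + 28.382*b + 6.688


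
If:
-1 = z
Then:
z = -1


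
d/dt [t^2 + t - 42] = 2*t + 1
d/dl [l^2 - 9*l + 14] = 2*l - 9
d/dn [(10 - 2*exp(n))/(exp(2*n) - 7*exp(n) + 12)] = 2*((exp(n) - 5)*(2*exp(n) - 7) - exp(2*n) + 7*exp(n) - 12)*exp(n)/(exp(2*n) - 7*exp(n) + 12)^2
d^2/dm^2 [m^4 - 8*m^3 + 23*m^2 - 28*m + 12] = 12*m^2 - 48*m + 46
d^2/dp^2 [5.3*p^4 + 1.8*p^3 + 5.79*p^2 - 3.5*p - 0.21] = 63.6*p^2 + 10.8*p + 11.58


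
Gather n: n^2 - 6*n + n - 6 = n^2 - 5*n - 6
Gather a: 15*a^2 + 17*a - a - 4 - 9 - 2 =15*a^2 + 16*a - 15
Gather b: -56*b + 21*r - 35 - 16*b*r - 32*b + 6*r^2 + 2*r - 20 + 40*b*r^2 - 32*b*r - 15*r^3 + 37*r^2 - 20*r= b*(40*r^2 - 48*r - 88) - 15*r^3 + 43*r^2 + 3*r - 55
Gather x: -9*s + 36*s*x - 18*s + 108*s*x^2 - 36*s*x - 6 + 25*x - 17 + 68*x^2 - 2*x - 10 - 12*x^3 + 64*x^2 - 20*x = -27*s - 12*x^3 + x^2*(108*s + 132) + 3*x - 33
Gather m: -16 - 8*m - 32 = -8*m - 48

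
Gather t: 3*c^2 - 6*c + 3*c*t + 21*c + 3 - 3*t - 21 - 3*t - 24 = 3*c^2 + 15*c + t*(3*c - 6) - 42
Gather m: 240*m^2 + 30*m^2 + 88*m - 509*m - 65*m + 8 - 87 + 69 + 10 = 270*m^2 - 486*m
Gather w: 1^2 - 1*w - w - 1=-2*w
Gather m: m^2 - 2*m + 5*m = m^2 + 3*m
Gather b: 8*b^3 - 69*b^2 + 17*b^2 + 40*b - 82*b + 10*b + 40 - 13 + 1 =8*b^3 - 52*b^2 - 32*b + 28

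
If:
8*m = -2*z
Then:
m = -z/4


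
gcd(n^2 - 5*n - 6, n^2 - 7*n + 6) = n - 6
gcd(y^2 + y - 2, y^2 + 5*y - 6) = y - 1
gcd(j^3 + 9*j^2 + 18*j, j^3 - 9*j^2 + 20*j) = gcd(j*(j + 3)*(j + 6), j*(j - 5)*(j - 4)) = j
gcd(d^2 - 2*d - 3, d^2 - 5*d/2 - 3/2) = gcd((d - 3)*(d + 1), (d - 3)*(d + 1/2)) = d - 3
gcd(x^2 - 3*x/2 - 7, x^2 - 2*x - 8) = x + 2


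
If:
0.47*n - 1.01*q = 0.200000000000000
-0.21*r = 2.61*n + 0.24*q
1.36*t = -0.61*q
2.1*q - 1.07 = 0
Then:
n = 1.52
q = 0.51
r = -19.48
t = -0.23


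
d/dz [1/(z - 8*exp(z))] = (8*exp(z) - 1)/(z - 8*exp(z))^2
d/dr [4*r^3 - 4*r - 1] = 12*r^2 - 4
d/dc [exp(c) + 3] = exp(c)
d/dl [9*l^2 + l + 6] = 18*l + 1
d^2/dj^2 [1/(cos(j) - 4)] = (sin(j)^2 - 4*cos(j) + 1)/(cos(j) - 4)^3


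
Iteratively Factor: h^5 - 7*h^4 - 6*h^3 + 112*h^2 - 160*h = (h + 4)*(h^4 - 11*h^3 + 38*h^2 - 40*h) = (h - 2)*(h + 4)*(h^3 - 9*h^2 + 20*h) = (h - 5)*(h - 2)*(h + 4)*(h^2 - 4*h) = h*(h - 5)*(h - 2)*(h + 4)*(h - 4)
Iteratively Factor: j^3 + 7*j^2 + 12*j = (j)*(j^2 + 7*j + 12) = j*(j + 3)*(j + 4)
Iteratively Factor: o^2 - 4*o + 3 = (o - 1)*(o - 3)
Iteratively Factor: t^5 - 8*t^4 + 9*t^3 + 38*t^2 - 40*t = (t - 5)*(t^4 - 3*t^3 - 6*t^2 + 8*t) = (t - 5)*(t + 2)*(t^3 - 5*t^2 + 4*t) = (t - 5)*(t - 4)*(t + 2)*(t^2 - t) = t*(t - 5)*(t - 4)*(t + 2)*(t - 1)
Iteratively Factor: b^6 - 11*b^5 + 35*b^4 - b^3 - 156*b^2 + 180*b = (b - 3)*(b^5 - 8*b^4 + 11*b^3 + 32*b^2 - 60*b) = (b - 3)*(b - 2)*(b^4 - 6*b^3 - b^2 + 30*b) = b*(b - 3)*(b - 2)*(b^3 - 6*b^2 - b + 30) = b*(b - 5)*(b - 3)*(b - 2)*(b^2 - b - 6) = b*(b - 5)*(b - 3)^2*(b - 2)*(b + 2)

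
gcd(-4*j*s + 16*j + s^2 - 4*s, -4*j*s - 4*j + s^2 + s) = -4*j + s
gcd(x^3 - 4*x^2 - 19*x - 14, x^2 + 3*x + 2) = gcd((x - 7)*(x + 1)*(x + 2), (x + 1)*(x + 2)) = x^2 + 3*x + 2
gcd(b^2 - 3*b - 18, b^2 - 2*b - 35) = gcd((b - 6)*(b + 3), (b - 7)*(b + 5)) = 1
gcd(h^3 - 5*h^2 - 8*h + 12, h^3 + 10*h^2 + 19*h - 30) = h - 1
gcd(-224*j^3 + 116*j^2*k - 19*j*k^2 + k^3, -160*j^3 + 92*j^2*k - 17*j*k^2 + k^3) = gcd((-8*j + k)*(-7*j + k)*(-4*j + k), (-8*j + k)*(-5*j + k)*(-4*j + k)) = 32*j^2 - 12*j*k + k^2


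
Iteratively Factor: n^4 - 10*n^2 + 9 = (n - 1)*(n^3 + n^2 - 9*n - 9) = (n - 1)*(n + 1)*(n^2 - 9) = (n - 3)*(n - 1)*(n + 1)*(n + 3)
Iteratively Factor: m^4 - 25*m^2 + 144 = (m + 4)*(m^3 - 4*m^2 - 9*m + 36) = (m + 3)*(m + 4)*(m^2 - 7*m + 12) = (m - 4)*(m + 3)*(m + 4)*(m - 3)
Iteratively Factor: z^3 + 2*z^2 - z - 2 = (z + 1)*(z^2 + z - 2) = (z + 1)*(z + 2)*(z - 1)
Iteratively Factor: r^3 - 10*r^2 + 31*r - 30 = (r - 5)*(r^2 - 5*r + 6) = (r - 5)*(r - 2)*(r - 3)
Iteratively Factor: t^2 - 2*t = (t)*(t - 2)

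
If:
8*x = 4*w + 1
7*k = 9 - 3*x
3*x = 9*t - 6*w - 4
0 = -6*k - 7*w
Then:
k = 483/320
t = -341/576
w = -207/160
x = -167/320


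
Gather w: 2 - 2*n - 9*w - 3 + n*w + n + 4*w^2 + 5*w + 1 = -n + 4*w^2 + w*(n - 4)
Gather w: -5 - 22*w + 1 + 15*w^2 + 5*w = 15*w^2 - 17*w - 4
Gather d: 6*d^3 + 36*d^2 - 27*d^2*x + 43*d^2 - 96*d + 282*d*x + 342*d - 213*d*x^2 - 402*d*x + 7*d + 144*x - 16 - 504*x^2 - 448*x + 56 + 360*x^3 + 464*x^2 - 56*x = 6*d^3 + d^2*(79 - 27*x) + d*(-213*x^2 - 120*x + 253) + 360*x^3 - 40*x^2 - 360*x + 40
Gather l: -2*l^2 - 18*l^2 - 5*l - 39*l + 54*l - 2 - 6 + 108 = -20*l^2 + 10*l + 100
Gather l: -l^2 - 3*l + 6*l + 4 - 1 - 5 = -l^2 + 3*l - 2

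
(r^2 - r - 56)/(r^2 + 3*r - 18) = (r^2 - r - 56)/(r^2 + 3*r - 18)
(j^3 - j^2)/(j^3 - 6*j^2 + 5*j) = j/(j - 5)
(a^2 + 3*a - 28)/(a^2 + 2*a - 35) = (a - 4)/(a - 5)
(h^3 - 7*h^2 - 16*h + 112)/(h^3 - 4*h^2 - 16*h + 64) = (h - 7)/(h - 4)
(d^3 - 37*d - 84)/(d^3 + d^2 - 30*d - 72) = (d - 7)/(d - 6)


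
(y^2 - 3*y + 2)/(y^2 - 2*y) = (y - 1)/y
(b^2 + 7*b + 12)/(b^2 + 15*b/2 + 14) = 2*(b + 3)/(2*b + 7)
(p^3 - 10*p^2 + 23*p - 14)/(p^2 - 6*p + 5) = (p^2 - 9*p + 14)/(p - 5)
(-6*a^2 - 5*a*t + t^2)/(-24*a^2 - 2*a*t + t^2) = (a + t)/(4*a + t)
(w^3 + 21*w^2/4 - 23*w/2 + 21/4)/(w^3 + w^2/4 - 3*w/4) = (w^2 + 6*w - 7)/(w*(w + 1))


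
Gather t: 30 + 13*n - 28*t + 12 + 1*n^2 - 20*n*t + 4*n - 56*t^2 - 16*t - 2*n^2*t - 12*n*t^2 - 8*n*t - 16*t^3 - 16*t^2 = n^2 + 17*n - 16*t^3 + t^2*(-12*n - 72) + t*(-2*n^2 - 28*n - 44) + 42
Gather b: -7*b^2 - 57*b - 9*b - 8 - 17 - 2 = -7*b^2 - 66*b - 27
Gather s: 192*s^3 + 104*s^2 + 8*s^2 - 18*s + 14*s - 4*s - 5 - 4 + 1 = 192*s^3 + 112*s^2 - 8*s - 8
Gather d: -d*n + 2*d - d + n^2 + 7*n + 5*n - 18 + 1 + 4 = d*(1 - n) + n^2 + 12*n - 13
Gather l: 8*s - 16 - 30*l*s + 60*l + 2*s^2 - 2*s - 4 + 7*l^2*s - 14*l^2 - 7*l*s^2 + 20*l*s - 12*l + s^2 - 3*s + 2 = l^2*(7*s - 14) + l*(-7*s^2 - 10*s + 48) + 3*s^2 + 3*s - 18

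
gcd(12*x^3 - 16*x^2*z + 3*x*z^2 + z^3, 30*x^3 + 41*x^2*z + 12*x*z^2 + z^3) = 6*x + z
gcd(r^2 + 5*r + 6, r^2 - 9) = r + 3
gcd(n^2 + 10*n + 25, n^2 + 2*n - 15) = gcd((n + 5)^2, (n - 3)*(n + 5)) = n + 5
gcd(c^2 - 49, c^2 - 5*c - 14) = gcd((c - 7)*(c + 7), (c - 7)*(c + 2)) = c - 7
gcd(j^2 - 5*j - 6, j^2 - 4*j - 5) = j + 1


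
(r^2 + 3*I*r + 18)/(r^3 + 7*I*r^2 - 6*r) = (r - 3*I)/(r*(r + I))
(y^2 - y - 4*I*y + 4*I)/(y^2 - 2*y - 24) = (-y^2 + y + 4*I*y - 4*I)/(-y^2 + 2*y + 24)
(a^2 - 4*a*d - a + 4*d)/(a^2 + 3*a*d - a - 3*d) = (a - 4*d)/(a + 3*d)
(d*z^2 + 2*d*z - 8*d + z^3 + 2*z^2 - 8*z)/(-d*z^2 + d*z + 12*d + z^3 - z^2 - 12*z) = (-d*z^2 - 2*d*z + 8*d - z^3 - 2*z^2 + 8*z)/(d*z^2 - d*z - 12*d - z^3 + z^2 + 12*z)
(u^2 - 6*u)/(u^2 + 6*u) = (u - 6)/(u + 6)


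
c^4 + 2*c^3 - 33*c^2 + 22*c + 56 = (c - 4)*(c - 2)*(c + 1)*(c + 7)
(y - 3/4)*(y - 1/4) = y^2 - y + 3/16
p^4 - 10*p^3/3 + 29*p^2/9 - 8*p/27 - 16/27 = (p - 4/3)^2*(p - 1)*(p + 1/3)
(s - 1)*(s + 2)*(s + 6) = s^3 + 7*s^2 + 4*s - 12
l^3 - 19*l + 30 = (l - 3)*(l - 2)*(l + 5)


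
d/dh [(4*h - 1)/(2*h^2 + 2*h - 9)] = 2*(-4*h^2 + 2*h - 17)/(4*h^4 + 8*h^3 - 32*h^2 - 36*h + 81)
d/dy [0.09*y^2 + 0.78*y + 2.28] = 0.18*y + 0.78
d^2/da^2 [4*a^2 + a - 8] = 8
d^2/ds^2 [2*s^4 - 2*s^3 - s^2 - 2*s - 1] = 24*s^2 - 12*s - 2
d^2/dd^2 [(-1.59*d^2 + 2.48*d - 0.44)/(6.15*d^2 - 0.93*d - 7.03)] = (169.41159*d^3 - 512.30853*d^2 + 658.42884*d - 228.393918)/(232.608375*d^6 - 105.524775*d^5 - 781.71912*d^4 + 240.444153*d^3 + 893.574864*d^2 - 137.884311*d - 347.428927)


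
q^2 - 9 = (q - 3)*(q + 3)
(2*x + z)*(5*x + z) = 10*x^2 + 7*x*z + z^2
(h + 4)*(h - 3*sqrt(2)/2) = h^2 - 3*sqrt(2)*h/2 + 4*h - 6*sqrt(2)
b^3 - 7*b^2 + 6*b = b*(b - 6)*(b - 1)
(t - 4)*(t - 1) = t^2 - 5*t + 4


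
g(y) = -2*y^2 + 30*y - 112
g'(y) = 30 - 4*y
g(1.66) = -67.71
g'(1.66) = 23.36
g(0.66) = -93.07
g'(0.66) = 27.36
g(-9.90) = -605.02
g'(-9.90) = 69.60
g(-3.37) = -235.81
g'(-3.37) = 43.48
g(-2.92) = -216.65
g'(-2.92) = 41.68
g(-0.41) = -124.64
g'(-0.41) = 31.64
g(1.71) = -66.55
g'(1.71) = 23.16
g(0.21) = -105.79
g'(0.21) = 29.16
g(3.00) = -40.00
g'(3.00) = 18.00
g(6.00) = -4.00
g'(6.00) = 6.00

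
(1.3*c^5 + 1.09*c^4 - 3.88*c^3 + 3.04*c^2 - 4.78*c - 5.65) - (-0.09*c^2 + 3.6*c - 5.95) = 1.3*c^5 + 1.09*c^4 - 3.88*c^3 + 3.13*c^2 - 8.38*c + 0.3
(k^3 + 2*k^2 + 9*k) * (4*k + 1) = 4*k^4 + 9*k^3 + 38*k^2 + 9*k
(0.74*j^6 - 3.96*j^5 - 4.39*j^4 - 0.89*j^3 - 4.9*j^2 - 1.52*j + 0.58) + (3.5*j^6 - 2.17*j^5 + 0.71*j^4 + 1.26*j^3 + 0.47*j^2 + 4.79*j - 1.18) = 4.24*j^6 - 6.13*j^5 - 3.68*j^4 + 0.37*j^3 - 4.43*j^2 + 3.27*j - 0.6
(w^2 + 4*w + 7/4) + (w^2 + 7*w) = 2*w^2 + 11*w + 7/4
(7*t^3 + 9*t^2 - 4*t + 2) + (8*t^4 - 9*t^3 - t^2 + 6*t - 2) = 8*t^4 - 2*t^3 + 8*t^2 + 2*t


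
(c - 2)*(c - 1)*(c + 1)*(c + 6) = c^4 + 4*c^3 - 13*c^2 - 4*c + 12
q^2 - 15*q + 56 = (q - 8)*(q - 7)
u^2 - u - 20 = (u - 5)*(u + 4)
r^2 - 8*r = r*(r - 8)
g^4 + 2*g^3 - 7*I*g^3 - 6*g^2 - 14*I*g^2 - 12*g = g*(g + 2)*(g - 6*I)*(g - I)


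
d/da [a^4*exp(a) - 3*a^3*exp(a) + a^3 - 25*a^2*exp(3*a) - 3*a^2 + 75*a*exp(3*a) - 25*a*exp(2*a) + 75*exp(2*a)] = a^4*exp(a) + a^3*exp(a) - 75*a^2*exp(3*a) - 9*a^2*exp(a) + 3*a^2 + 175*a*exp(3*a) - 50*a*exp(2*a) - 6*a + 75*exp(3*a) + 125*exp(2*a)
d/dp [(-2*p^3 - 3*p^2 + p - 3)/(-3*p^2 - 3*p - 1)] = 2*(3*p^4 + 6*p^3 + 9*p^2 - 6*p - 5)/(9*p^4 + 18*p^3 + 15*p^2 + 6*p + 1)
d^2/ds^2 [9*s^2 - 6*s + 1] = 18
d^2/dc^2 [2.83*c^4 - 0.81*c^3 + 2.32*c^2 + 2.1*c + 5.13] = 33.96*c^2 - 4.86*c + 4.64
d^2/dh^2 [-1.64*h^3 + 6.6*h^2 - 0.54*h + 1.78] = 13.2 - 9.84*h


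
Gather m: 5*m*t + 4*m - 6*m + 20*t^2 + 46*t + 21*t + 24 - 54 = m*(5*t - 2) + 20*t^2 + 67*t - 30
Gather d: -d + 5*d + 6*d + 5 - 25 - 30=10*d - 50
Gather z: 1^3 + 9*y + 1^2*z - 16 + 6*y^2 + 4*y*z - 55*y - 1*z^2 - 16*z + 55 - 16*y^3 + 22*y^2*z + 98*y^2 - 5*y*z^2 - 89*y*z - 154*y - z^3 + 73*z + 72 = -16*y^3 + 104*y^2 - 200*y - z^3 + z^2*(-5*y - 1) + z*(22*y^2 - 85*y + 58) + 112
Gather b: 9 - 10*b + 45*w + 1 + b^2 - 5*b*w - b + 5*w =b^2 + b*(-5*w - 11) + 50*w + 10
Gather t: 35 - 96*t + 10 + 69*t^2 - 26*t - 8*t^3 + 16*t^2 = -8*t^3 + 85*t^2 - 122*t + 45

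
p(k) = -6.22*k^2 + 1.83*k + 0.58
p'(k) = 1.83 - 12.44*k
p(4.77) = -132.21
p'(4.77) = -57.51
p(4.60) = -122.62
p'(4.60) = -55.39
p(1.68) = -13.90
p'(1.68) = -19.07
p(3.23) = -58.40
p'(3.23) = -38.35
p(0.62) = -0.68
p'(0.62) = -5.88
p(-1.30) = -12.31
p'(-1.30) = 18.00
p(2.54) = -34.90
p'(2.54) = -29.77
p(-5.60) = -204.73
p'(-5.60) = 71.49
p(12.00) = -873.14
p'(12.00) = -147.45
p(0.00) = 0.58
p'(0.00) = 1.83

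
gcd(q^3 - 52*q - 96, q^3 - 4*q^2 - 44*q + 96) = q^2 - 2*q - 48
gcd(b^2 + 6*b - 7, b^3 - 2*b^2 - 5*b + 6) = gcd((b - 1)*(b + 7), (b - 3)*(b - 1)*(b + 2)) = b - 1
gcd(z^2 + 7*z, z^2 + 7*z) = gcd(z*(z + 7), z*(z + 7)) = z^2 + 7*z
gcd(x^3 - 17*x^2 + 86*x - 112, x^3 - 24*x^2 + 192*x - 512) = x - 8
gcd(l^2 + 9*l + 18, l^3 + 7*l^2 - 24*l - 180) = l + 6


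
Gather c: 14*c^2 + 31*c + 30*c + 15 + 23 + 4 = 14*c^2 + 61*c + 42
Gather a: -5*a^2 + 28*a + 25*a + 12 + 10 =-5*a^2 + 53*a + 22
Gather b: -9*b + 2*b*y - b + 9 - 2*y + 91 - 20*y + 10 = b*(2*y - 10) - 22*y + 110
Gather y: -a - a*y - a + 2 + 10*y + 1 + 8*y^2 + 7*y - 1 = -2*a + 8*y^2 + y*(17 - a) + 2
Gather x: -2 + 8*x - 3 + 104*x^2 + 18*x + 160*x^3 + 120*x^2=160*x^3 + 224*x^2 + 26*x - 5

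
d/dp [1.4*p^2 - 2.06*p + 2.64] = 2.8*p - 2.06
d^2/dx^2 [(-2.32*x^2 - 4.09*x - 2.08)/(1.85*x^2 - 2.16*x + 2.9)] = (-46.53749*x^3 + 31.968*x^2 + 181.52718*x - 87.352416)/(6.331625*x^6 - 22.1778*x^5 + 55.66983*x^4 - 79.608096*x^3 + 87.26622*x^2 - 54.4968*x + 24.389)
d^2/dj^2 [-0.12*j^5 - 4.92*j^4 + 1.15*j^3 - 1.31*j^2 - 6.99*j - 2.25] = -2.4*j^3 - 59.04*j^2 + 6.9*j - 2.62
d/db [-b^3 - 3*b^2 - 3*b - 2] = -3*b^2 - 6*b - 3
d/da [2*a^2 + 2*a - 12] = 4*a + 2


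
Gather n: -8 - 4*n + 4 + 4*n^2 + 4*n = 4*n^2 - 4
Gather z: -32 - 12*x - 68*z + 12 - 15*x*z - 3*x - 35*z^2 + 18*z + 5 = -15*x - 35*z^2 + z*(-15*x - 50) - 15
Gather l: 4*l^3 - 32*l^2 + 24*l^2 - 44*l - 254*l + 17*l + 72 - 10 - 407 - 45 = 4*l^3 - 8*l^2 - 281*l - 390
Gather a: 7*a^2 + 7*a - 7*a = 7*a^2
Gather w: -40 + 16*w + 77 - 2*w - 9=14*w + 28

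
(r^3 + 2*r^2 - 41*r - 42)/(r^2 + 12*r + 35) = (r^2 - 5*r - 6)/(r + 5)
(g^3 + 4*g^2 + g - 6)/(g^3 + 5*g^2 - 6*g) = (g^2 + 5*g + 6)/(g*(g + 6))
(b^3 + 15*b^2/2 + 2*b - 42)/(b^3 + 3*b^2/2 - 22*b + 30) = (2*b + 7)/(2*b - 5)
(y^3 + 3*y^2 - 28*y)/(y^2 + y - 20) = y*(y + 7)/(y + 5)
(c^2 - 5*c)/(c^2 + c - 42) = c*(c - 5)/(c^2 + c - 42)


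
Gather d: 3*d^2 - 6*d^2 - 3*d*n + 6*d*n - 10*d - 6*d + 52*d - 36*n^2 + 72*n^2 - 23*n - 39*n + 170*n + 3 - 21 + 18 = -3*d^2 + d*(3*n + 36) + 36*n^2 + 108*n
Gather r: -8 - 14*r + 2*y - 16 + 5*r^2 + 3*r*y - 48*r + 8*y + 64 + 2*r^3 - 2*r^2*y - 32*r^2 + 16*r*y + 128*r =2*r^3 + r^2*(-2*y - 27) + r*(19*y + 66) + 10*y + 40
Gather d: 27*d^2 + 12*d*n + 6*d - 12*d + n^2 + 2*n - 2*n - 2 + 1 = 27*d^2 + d*(12*n - 6) + n^2 - 1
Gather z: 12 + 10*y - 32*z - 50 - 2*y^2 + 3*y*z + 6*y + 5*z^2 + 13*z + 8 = -2*y^2 + 16*y + 5*z^2 + z*(3*y - 19) - 30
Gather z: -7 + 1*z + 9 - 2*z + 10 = 12 - z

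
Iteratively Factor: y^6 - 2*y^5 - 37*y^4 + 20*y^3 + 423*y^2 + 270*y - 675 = (y - 5)*(y^5 + 3*y^4 - 22*y^3 - 90*y^2 - 27*y + 135) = (y - 5)*(y + 3)*(y^4 - 22*y^2 - 24*y + 45) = (y - 5)*(y + 3)^2*(y^3 - 3*y^2 - 13*y + 15) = (y - 5)*(y - 1)*(y + 3)^2*(y^2 - 2*y - 15) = (y - 5)*(y - 1)*(y + 3)^3*(y - 5)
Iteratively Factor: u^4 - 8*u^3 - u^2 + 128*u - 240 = (u - 5)*(u^3 - 3*u^2 - 16*u + 48) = (u - 5)*(u - 4)*(u^2 + u - 12) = (u - 5)*(u - 4)*(u - 3)*(u + 4)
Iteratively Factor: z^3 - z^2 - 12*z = (z - 4)*(z^2 + 3*z) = (z - 4)*(z + 3)*(z)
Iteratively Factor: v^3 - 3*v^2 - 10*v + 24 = (v + 3)*(v^2 - 6*v + 8) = (v - 4)*(v + 3)*(v - 2)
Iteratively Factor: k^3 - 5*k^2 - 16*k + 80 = (k - 4)*(k^2 - k - 20) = (k - 4)*(k + 4)*(k - 5)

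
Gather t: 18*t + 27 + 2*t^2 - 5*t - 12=2*t^2 + 13*t + 15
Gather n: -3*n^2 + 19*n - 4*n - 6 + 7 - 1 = -3*n^2 + 15*n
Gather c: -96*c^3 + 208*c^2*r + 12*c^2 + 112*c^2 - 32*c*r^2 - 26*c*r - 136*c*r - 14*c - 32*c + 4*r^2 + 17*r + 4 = -96*c^3 + c^2*(208*r + 124) + c*(-32*r^2 - 162*r - 46) + 4*r^2 + 17*r + 4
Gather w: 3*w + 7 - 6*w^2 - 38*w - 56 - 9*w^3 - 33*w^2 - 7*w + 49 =-9*w^3 - 39*w^2 - 42*w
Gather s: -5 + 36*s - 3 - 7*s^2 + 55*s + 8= -7*s^2 + 91*s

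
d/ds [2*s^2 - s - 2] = 4*s - 1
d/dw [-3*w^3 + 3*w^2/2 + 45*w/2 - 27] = -9*w^2 + 3*w + 45/2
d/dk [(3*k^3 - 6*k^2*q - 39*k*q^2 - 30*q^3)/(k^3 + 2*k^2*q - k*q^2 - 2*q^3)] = 12*q/(k^2 - 2*k*q + q^2)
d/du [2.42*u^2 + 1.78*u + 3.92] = 4.84*u + 1.78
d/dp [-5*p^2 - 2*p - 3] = -10*p - 2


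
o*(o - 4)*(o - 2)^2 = o^4 - 8*o^3 + 20*o^2 - 16*o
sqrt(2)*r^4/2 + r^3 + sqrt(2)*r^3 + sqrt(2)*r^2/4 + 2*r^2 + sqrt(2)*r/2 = r*(r/2 + 1)*(r + sqrt(2)/2)*(sqrt(2)*r + 1)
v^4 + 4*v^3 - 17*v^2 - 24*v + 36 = (v - 3)*(v - 1)*(v + 2)*(v + 6)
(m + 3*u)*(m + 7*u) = m^2 + 10*m*u + 21*u^2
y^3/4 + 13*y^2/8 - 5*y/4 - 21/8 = (y/4 + 1/4)*(y - 3/2)*(y + 7)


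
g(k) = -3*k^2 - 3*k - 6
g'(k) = -6*k - 3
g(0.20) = -6.72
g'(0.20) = -4.20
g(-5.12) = -69.28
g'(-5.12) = 27.72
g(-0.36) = -5.31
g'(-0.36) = -0.84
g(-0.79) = -5.50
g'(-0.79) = 1.74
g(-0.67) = -5.34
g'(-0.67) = 1.02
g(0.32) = -7.27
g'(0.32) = -4.92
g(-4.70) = -58.17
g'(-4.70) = 25.20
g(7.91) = -217.43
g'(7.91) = -50.46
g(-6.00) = -96.00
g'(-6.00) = 33.00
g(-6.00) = -96.00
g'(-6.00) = 33.00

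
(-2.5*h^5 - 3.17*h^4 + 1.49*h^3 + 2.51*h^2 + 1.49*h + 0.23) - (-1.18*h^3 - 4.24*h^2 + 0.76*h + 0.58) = -2.5*h^5 - 3.17*h^4 + 2.67*h^3 + 6.75*h^2 + 0.73*h - 0.35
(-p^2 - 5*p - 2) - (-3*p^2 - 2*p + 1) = 2*p^2 - 3*p - 3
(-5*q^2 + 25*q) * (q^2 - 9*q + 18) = -5*q^4 + 70*q^3 - 315*q^2 + 450*q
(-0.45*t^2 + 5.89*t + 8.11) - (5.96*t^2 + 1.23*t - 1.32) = -6.41*t^2 + 4.66*t + 9.43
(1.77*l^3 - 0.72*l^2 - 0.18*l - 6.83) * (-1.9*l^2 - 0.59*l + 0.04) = -3.363*l^5 + 0.3237*l^4 + 0.8376*l^3 + 13.0544*l^2 + 4.0225*l - 0.2732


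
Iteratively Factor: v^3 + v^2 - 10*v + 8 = (v - 1)*(v^2 + 2*v - 8) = (v - 2)*(v - 1)*(v + 4)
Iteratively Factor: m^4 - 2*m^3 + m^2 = (m)*(m^3 - 2*m^2 + m) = m*(m - 1)*(m^2 - m) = m*(m - 1)^2*(m)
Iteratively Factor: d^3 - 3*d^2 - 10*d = (d)*(d^2 - 3*d - 10) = d*(d + 2)*(d - 5)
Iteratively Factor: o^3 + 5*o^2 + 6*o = (o + 3)*(o^2 + 2*o) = (o + 2)*(o + 3)*(o)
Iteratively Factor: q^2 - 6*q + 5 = (q - 1)*(q - 5)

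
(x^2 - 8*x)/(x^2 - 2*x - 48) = x/(x + 6)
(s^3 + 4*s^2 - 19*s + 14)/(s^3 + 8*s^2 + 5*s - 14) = (s - 2)/(s + 2)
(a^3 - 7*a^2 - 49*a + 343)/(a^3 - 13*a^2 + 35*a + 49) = (a + 7)/(a + 1)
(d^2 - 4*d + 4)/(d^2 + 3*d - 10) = (d - 2)/(d + 5)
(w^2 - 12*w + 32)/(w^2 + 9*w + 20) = (w^2 - 12*w + 32)/(w^2 + 9*w + 20)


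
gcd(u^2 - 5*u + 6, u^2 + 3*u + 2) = 1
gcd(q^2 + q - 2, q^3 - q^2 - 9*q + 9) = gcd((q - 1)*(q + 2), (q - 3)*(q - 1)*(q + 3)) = q - 1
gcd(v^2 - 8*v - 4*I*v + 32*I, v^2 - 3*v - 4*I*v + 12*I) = v - 4*I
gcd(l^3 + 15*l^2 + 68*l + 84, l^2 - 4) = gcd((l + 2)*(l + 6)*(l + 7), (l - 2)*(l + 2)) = l + 2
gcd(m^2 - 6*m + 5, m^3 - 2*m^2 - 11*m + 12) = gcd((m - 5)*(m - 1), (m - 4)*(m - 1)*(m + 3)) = m - 1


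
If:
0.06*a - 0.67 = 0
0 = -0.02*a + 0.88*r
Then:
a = 11.17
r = 0.25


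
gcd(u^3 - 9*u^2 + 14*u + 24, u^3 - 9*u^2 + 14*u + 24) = u^3 - 9*u^2 + 14*u + 24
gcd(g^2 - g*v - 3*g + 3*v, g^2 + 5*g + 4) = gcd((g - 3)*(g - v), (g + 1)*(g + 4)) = 1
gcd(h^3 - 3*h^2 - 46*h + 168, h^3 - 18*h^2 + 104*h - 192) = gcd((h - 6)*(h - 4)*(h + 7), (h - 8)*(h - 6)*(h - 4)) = h^2 - 10*h + 24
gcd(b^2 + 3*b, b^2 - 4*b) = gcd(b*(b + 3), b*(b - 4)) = b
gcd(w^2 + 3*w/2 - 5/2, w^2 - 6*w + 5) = w - 1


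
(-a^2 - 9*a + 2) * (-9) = 9*a^2 + 81*a - 18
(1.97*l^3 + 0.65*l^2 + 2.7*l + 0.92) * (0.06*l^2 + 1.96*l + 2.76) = 0.1182*l^5 + 3.9002*l^4 + 6.8732*l^3 + 7.1412*l^2 + 9.2552*l + 2.5392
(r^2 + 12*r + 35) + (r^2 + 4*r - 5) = 2*r^2 + 16*r + 30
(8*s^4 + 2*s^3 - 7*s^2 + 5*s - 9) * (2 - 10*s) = -80*s^5 - 4*s^4 + 74*s^3 - 64*s^2 + 100*s - 18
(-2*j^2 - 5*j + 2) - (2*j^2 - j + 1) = -4*j^2 - 4*j + 1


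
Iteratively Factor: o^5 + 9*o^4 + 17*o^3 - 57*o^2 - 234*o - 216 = (o + 3)*(o^4 + 6*o^3 - o^2 - 54*o - 72) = (o + 3)^2*(o^3 + 3*o^2 - 10*o - 24) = (o + 2)*(o + 3)^2*(o^2 + o - 12) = (o - 3)*(o + 2)*(o + 3)^2*(o + 4)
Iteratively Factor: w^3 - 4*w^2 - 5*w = (w - 5)*(w^2 + w) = w*(w - 5)*(w + 1)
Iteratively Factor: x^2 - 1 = (x - 1)*(x + 1)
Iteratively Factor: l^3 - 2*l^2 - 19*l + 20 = (l - 1)*(l^2 - l - 20) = (l - 5)*(l - 1)*(l + 4)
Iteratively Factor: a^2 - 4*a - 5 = (a - 5)*(a + 1)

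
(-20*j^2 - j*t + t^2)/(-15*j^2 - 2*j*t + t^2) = (4*j + t)/(3*j + t)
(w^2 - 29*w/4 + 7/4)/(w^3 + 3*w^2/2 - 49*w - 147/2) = (4*w - 1)/(2*(2*w^2 + 17*w + 21))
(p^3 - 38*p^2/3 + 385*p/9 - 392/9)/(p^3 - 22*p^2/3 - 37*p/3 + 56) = (p - 7/3)/(p + 3)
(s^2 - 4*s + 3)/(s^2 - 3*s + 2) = (s - 3)/(s - 2)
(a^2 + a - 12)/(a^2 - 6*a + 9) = (a + 4)/(a - 3)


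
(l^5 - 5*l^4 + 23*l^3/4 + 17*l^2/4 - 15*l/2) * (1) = l^5 - 5*l^4 + 23*l^3/4 + 17*l^2/4 - 15*l/2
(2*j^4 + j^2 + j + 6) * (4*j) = 8*j^5 + 4*j^3 + 4*j^2 + 24*j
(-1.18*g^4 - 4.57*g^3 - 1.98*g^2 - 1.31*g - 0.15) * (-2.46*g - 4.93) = 2.9028*g^5 + 17.0596*g^4 + 27.4009*g^3 + 12.984*g^2 + 6.8273*g + 0.7395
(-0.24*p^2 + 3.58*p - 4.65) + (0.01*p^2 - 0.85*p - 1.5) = -0.23*p^2 + 2.73*p - 6.15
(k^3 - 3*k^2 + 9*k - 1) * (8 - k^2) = -k^5 + 3*k^4 - k^3 - 23*k^2 + 72*k - 8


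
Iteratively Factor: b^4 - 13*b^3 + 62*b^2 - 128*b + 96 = (b - 4)*(b^3 - 9*b^2 + 26*b - 24) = (b - 4)*(b - 2)*(b^2 - 7*b + 12) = (b - 4)*(b - 3)*(b - 2)*(b - 4)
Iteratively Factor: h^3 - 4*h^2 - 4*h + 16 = (h - 2)*(h^2 - 2*h - 8) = (h - 4)*(h - 2)*(h + 2)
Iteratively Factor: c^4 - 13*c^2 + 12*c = (c)*(c^3 - 13*c + 12) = c*(c + 4)*(c^2 - 4*c + 3) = c*(c - 1)*(c + 4)*(c - 3)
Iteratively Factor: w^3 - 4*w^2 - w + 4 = (w + 1)*(w^2 - 5*w + 4) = (w - 1)*(w + 1)*(w - 4)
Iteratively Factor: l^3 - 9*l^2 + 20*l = (l)*(l^2 - 9*l + 20) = l*(l - 4)*(l - 5)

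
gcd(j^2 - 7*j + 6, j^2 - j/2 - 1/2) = j - 1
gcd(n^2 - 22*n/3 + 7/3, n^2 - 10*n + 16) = 1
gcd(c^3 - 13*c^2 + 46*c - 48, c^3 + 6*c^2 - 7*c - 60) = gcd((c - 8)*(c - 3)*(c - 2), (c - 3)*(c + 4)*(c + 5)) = c - 3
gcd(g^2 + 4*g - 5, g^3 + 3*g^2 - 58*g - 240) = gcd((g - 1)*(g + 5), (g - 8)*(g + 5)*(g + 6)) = g + 5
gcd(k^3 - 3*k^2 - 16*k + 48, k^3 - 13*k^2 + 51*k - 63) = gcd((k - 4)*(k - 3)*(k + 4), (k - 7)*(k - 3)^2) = k - 3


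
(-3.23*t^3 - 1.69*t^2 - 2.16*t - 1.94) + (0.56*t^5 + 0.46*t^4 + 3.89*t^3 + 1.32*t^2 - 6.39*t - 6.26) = 0.56*t^5 + 0.46*t^4 + 0.66*t^3 - 0.37*t^2 - 8.55*t - 8.2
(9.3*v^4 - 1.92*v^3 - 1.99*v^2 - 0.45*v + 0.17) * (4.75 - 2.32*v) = -21.576*v^5 + 48.6294*v^4 - 4.5032*v^3 - 8.4085*v^2 - 2.5319*v + 0.8075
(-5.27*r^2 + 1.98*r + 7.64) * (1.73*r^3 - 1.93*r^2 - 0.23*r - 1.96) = -9.1171*r^5 + 13.5965*r^4 + 10.6079*r^3 - 4.8714*r^2 - 5.638*r - 14.9744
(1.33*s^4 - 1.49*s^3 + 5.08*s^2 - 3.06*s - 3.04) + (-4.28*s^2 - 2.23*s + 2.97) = 1.33*s^4 - 1.49*s^3 + 0.8*s^2 - 5.29*s - 0.0699999999999998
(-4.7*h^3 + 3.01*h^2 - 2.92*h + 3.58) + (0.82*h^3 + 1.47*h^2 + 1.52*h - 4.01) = -3.88*h^3 + 4.48*h^2 - 1.4*h - 0.43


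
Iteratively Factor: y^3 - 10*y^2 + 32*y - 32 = (y - 4)*(y^2 - 6*y + 8) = (y - 4)*(y - 2)*(y - 4)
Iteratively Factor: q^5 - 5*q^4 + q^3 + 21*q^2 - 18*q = (q + 2)*(q^4 - 7*q^3 + 15*q^2 - 9*q) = q*(q + 2)*(q^3 - 7*q^2 + 15*q - 9) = q*(q - 3)*(q + 2)*(q^2 - 4*q + 3) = q*(q - 3)*(q - 1)*(q + 2)*(q - 3)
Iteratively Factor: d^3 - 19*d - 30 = (d + 3)*(d^2 - 3*d - 10) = (d + 2)*(d + 3)*(d - 5)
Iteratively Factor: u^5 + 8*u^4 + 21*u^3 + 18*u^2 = (u)*(u^4 + 8*u^3 + 21*u^2 + 18*u) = u^2*(u^3 + 8*u^2 + 21*u + 18) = u^2*(u + 3)*(u^2 + 5*u + 6) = u^2*(u + 2)*(u + 3)*(u + 3)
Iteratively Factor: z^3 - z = (z)*(z^2 - 1) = z*(z - 1)*(z + 1)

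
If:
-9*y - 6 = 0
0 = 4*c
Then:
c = 0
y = -2/3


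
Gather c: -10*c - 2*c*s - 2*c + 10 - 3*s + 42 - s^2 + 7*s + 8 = c*(-2*s - 12) - s^2 + 4*s + 60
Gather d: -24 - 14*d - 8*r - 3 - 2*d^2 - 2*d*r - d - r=-2*d^2 + d*(-2*r - 15) - 9*r - 27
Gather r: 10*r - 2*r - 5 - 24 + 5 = 8*r - 24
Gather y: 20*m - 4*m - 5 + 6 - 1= 16*m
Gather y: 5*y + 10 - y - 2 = 4*y + 8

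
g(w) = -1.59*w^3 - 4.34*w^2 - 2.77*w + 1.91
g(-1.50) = 1.67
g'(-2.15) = -6.16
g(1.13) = -9.06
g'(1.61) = -29.11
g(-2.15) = 3.61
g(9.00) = -1533.67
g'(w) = -4.77*w^2 - 8.68*w - 2.77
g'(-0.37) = -0.21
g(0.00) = 1.91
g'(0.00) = -2.77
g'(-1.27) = 0.56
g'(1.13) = -18.67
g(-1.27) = 1.68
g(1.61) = -20.43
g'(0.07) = -3.40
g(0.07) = 1.69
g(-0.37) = 2.42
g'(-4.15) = -48.90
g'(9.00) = -467.26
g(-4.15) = 52.30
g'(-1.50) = -0.48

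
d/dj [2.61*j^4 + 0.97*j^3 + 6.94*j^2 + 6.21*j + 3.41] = 10.44*j^3 + 2.91*j^2 + 13.88*j + 6.21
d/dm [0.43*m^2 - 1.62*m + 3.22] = 0.86*m - 1.62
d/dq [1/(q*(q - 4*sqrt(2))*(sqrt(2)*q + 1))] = (-3*sqrt(2)*q^2 + 14*q + 4*sqrt(2))/(q^2*(2*q^4 - 14*sqrt(2)*q^3 + 33*q^2 + 56*sqrt(2)*q + 32))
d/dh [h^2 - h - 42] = 2*h - 1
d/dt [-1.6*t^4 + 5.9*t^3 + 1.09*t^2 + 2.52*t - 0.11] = -6.4*t^3 + 17.7*t^2 + 2.18*t + 2.52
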